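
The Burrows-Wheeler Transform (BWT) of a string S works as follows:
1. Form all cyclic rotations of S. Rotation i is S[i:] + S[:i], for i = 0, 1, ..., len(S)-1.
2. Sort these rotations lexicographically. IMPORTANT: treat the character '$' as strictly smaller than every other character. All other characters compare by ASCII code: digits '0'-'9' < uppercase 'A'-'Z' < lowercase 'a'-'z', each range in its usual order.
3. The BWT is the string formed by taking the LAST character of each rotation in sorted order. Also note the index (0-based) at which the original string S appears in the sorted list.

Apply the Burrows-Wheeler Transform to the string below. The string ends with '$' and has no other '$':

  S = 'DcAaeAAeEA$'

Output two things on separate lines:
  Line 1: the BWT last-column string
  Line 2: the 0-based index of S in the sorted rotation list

Answer: AEecA$eADaA
5

Derivation:
All 11 rotations (rotation i = S[i:]+S[:i]):
  rot[0] = DcAaeAAeEA$
  rot[1] = cAaeAAeEA$D
  rot[2] = AaeAAeEA$Dc
  rot[3] = aeAAeEA$DcA
  rot[4] = eAAeEA$DcAa
  rot[5] = AAeEA$DcAae
  rot[6] = AeEA$DcAaeA
  rot[7] = eEA$DcAaeAA
  rot[8] = EA$DcAaeAAe
  rot[9] = A$DcAaeAAeE
  rot[10] = $DcAaeAAeEA
Sorted (with $ < everything):
  sorted[0] = $DcAaeAAeEA  (last char: 'A')
  sorted[1] = A$DcAaeAAeE  (last char: 'E')
  sorted[2] = AAeEA$DcAae  (last char: 'e')
  sorted[3] = AaeAAeEA$Dc  (last char: 'c')
  sorted[4] = AeEA$DcAaeA  (last char: 'A')
  sorted[5] = DcAaeAAeEA$  (last char: '$')
  sorted[6] = EA$DcAaeAAe  (last char: 'e')
  sorted[7] = aeAAeEA$DcA  (last char: 'A')
  sorted[8] = cAaeAAeEA$D  (last char: 'D')
  sorted[9] = eAAeEA$DcAa  (last char: 'a')
  sorted[10] = eEA$DcAaeAA  (last char: 'A')
Last column: AEecA$eADaA
Original string S is at sorted index 5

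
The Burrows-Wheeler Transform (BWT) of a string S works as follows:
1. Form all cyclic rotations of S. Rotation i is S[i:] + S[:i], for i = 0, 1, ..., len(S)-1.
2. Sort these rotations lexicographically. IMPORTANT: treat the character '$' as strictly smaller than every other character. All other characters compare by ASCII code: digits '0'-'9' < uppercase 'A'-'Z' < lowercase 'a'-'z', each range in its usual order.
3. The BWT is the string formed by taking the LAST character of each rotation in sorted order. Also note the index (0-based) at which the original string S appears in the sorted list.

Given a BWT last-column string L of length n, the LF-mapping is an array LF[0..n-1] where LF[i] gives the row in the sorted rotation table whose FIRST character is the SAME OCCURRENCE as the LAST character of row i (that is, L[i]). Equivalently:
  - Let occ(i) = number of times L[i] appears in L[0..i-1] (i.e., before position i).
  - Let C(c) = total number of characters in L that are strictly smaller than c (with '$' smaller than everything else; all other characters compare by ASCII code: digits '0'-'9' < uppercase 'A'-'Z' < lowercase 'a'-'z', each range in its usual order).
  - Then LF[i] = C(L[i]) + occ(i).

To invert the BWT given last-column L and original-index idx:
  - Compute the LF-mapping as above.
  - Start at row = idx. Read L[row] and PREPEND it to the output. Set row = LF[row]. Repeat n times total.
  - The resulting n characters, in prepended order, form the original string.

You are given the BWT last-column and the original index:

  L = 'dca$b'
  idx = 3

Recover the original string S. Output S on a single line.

Answer: cabd$

Derivation:
LF mapping: 4 3 1 0 2
Walk LF starting at row 3, prepending L[row]:
  step 1: row=3, L[3]='$', prepend. Next row=LF[3]=0
  step 2: row=0, L[0]='d', prepend. Next row=LF[0]=4
  step 3: row=4, L[4]='b', prepend. Next row=LF[4]=2
  step 4: row=2, L[2]='a', prepend. Next row=LF[2]=1
  step 5: row=1, L[1]='c', prepend. Next row=LF[1]=3
Reversed output: cabd$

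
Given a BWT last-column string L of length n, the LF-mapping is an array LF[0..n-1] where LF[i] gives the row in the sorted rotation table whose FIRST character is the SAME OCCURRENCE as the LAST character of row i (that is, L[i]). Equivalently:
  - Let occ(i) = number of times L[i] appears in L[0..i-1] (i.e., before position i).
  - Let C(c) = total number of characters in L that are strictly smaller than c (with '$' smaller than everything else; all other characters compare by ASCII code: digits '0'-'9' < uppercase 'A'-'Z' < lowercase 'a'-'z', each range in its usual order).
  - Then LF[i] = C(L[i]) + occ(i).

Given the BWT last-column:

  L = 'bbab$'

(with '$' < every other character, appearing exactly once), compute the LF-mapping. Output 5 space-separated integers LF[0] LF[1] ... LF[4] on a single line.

Answer: 2 3 1 4 0

Derivation:
Char counts: '$':1, 'a':1, 'b':3
C (first-col start): C('$')=0, C('a')=1, C('b')=2
L[0]='b': occ=0, LF[0]=C('b')+0=2+0=2
L[1]='b': occ=1, LF[1]=C('b')+1=2+1=3
L[2]='a': occ=0, LF[2]=C('a')+0=1+0=1
L[3]='b': occ=2, LF[3]=C('b')+2=2+2=4
L[4]='$': occ=0, LF[4]=C('$')+0=0+0=0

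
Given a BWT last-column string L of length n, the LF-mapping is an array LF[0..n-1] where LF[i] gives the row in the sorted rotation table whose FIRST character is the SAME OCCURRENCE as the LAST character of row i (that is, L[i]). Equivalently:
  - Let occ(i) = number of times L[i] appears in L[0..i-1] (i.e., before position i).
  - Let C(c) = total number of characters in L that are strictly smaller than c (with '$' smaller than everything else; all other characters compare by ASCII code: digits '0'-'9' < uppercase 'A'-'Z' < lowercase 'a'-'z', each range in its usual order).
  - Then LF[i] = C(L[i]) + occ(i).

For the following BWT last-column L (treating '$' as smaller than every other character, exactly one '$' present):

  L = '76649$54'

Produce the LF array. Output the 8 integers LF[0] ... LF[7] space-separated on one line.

Answer: 6 4 5 1 7 0 3 2

Derivation:
Char counts: '$':1, '4':2, '5':1, '6':2, '7':1, '9':1
C (first-col start): C('$')=0, C('4')=1, C('5')=3, C('6')=4, C('7')=6, C('9')=7
L[0]='7': occ=0, LF[0]=C('7')+0=6+0=6
L[1]='6': occ=0, LF[1]=C('6')+0=4+0=4
L[2]='6': occ=1, LF[2]=C('6')+1=4+1=5
L[3]='4': occ=0, LF[3]=C('4')+0=1+0=1
L[4]='9': occ=0, LF[4]=C('9')+0=7+0=7
L[5]='$': occ=0, LF[5]=C('$')+0=0+0=0
L[6]='5': occ=0, LF[6]=C('5')+0=3+0=3
L[7]='4': occ=1, LF[7]=C('4')+1=1+1=2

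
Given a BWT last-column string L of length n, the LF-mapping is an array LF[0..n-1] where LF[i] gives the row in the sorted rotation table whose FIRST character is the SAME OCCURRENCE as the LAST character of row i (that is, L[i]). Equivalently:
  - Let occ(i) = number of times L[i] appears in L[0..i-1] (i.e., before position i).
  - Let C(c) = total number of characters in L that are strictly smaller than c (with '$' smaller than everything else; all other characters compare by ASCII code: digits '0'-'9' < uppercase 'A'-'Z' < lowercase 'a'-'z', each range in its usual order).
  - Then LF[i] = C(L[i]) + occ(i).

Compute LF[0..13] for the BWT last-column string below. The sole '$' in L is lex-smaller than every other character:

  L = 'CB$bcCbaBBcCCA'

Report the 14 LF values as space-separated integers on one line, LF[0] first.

Char counts: '$':1, 'A':1, 'B':3, 'C':4, 'a':1, 'b':2, 'c':2
C (first-col start): C('$')=0, C('A')=1, C('B')=2, C('C')=5, C('a')=9, C('b')=10, C('c')=12
L[0]='C': occ=0, LF[0]=C('C')+0=5+0=5
L[1]='B': occ=0, LF[1]=C('B')+0=2+0=2
L[2]='$': occ=0, LF[2]=C('$')+0=0+0=0
L[3]='b': occ=0, LF[3]=C('b')+0=10+0=10
L[4]='c': occ=0, LF[4]=C('c')+0=12+0=12
L[5]='C': occ=1, LF[5]=C('C')+1=5+1=6
L[6]='b': occ=1, LF[6]=C('b')+1=10+1=11
L[7]='a': occ=0, LF[7]=C('a')+0=9+0=9
L[8]='B': occ=1, LF[8]=C('B')+1=2+1=3
L[9]='B': occ=2, LF[9]=C('B')+2=2+2=4
L[10]='c': occ=1, LF[10]=C('c')+1=12+1=13
L[11]='C': occ=2, LF[11]=C('C')+2=5+2=7
L[12]='C': occ=3, LF[12]=C('C')+3=5+3=8
L[13]='A': occ=0, LF[13]=C('A')+0=1+0=1

Answer: 5 2 0 10 12 6 11 9 3 4 13 7 8 1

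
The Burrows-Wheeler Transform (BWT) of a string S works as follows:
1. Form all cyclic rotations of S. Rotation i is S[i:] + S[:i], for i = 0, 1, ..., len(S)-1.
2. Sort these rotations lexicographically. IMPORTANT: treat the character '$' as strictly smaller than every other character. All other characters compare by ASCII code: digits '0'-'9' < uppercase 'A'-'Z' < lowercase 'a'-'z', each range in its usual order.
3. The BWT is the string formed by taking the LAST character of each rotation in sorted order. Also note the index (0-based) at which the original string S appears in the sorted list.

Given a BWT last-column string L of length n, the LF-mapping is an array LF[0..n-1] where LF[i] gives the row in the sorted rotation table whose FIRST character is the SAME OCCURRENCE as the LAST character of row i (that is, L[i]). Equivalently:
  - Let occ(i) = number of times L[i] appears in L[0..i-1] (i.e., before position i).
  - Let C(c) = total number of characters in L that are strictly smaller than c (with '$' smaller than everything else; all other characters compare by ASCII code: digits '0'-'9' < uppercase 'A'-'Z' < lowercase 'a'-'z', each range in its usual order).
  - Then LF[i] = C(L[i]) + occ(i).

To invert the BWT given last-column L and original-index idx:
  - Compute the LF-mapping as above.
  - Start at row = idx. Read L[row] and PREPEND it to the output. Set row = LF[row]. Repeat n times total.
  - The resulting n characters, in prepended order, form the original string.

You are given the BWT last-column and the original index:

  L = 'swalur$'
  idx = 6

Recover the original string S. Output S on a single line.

LF mapping: 4 6 1 2 5 3 0
Walk LF starting at row 6, prepending L[row]:
  step 1: row=6, L[6]='$', prepend. Next row=LF[6]=0
  step 2: row=0, L[0]='s', prepend. Next row=LF[0]=4
  step 3: row=4, L[4]='u', prepend. Next row=LF[4]=5
  step 4: row=5, L[5]='r', prepend. Next row=LF[5]=3
  step 5: row=3, L[3]='l', prepend. Next row=LF[3]=2
  step 6: row=2, L[2]='a', prepend. Next row=LF[2]=1
  step 7: row=1, L[1]='w', prepend. Next row=LF[1]=6
Reversed output: walrus$

Answer: walrus$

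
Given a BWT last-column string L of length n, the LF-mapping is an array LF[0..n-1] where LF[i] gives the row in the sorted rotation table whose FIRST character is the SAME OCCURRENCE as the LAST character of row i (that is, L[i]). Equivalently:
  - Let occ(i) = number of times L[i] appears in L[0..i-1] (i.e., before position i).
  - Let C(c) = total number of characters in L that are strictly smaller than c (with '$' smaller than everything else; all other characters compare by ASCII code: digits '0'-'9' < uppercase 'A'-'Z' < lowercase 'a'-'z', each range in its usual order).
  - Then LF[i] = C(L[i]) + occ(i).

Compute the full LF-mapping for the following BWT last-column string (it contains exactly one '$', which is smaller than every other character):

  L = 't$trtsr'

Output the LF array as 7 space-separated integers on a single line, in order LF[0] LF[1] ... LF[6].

Answer: 4 0 5 1 6 3 2

Derivation:
Char counts: '$':1, 'r':2, 's':1, 't':3
C (first-col start): C('$')=0, C('r')=1, C('s')=3, C('t')=4
L[0]='t': occ=0, LF[0]=C('t')+0=4+0=4
L[1]='$': occ=0, LF[1]=C('$')+0=0+0=0
L[2]='t': occ=1, LF[2]=C('t')+1=4+1=5
L[3]='r': occ=0, LF[3]=C('r')+0=1+0=1
L[4]='t': occ=2, LF[4]=C('t')+2=4+2=6
L[5]='s': occ=0, LF[5]=C('s')+0=3+0=3
L[6]='r': occ=1, LF[6]=C('r')+1=1+1=2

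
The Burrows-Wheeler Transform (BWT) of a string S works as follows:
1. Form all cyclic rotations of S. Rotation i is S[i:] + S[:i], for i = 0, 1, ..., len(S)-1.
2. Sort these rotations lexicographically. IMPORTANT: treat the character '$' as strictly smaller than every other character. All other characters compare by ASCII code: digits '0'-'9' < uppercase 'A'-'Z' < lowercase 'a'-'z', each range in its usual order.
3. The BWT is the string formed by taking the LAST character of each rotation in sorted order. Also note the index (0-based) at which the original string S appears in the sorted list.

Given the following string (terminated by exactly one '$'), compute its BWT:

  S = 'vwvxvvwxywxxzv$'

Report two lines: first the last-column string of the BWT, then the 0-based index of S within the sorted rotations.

Answer: vzx$vwvyvvwwxxx
3

Derivation:
All 15 rotations (rotation i = S[i:]+S[:i]):
  rot[0] = vwvxvvwxywxxzv$
  rot[1] = wvxvvwxywxxzv$v
  rot[2] = vxvvwxywxxzv$vw
  rot[3] = xvvwxywxxzv$vwv
  rot[4] = vvwxywxxzv$vwvx
  rot[5] = vwxywxxzv$vwvxv
  rot[6] = wxywxxzv$vwvxvv
  rot[7] = xywxxzv$vwvxvvw
  rot[8] = ywxxzv$vwvxvvwx
  rot[9] = wxxzv$vwvxvvwxy
  rot[10] = xxzv$vwvxvvwxyw
  rot[11] = xzv$vwvxvvwxywx
  rot[12] = zv$vwvxvvwxywxx
  rot[13] = v$vwvxvvwxywxxz
  rot[14] = $vwvxvvwxywxxzv
Sorted (with $ < everything):
  sorted[0] = $vwvxvvwxywxxzv  (last char: 'v')
  sorted[1] = v$vwvxvvwxywxxz  (last char: 'z')
  sorted[2] = vvwxywxxzv$vwvx  (last char: 'x')
  sorted[3] = vwvxvvwxywxxzv$  (last char: '$')
  sorted[4] = vwxywxxzv$vwvxv  (last char: 'v')
  sorted[5] = vxvvwxywxxzv$vw  (last char: 'w')
  sorted[6] = wvxvvwxywxxzv$v  (last char: 'v')
  sorted[7] = wxxzv$vwvxvvwxy  (last char: 'y')
  sorted[8] = wxywxxzv$vwvxvv  (last char: 'v')
  sorted[9] = xvvwxywxxzv$vwv  (last char: 'v')
  sorted[10] = xxzv$vwvxvvwxyw  (last char: 'w')
  sorted[11] = xywxxzv$vwvxvvw  (last char: 'w')
  sorted[12] = xzv$vwvxvvwxywx  (last char: 'x')
  sorted[13] = ywxxzv$vwvxvvwx  (last char: 'x')
  sorted[14] = zv$vwvxvvwxywxx  (last char: 'x')
Last column: vzx$vwvyvvwwxxx
Original string S is at sorted index 3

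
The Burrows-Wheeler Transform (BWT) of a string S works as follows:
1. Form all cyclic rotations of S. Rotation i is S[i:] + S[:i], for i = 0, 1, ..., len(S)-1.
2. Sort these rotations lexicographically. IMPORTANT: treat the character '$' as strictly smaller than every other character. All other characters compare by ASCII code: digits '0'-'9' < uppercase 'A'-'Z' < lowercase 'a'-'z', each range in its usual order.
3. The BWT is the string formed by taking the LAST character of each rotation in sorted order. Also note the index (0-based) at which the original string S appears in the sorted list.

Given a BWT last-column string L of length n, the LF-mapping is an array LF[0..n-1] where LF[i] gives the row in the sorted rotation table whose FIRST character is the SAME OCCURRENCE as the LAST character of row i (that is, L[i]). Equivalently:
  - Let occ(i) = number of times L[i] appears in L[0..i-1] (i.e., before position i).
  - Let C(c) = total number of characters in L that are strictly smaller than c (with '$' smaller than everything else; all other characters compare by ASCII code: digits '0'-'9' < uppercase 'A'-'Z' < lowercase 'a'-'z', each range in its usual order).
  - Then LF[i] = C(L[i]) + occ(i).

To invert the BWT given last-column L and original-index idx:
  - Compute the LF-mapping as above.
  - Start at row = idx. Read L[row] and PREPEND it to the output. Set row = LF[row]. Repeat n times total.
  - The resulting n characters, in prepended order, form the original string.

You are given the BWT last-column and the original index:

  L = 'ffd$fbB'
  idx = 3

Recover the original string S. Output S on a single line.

LF mapping: 4 5 3 0 6 2 1
Walk LF starting at row 3, prepending L[row]:
  step 1: row=3, L[3]='$', prepend. Next row=LF[3]=0
  step 2: row=0, L[0]='f', prepend. Next row=LF[0]=4
  step 3: row=4, L[4]='f', prepend. Next row=LF[4]=6
  step 4: row=6, L[6]='B', prepend. Next row=LF[6]=1
  step 5: row=1, L[1]='f', prepend. Next row=LF[1]=5
  step 6: row=5, L[5]='b', prepend. Next row=LF[5]=2
  step 7: row=2, L[2]='d', prepend. Next row=LF[2]=3
Reversed output: dbfBff$

Answer: dbfBff$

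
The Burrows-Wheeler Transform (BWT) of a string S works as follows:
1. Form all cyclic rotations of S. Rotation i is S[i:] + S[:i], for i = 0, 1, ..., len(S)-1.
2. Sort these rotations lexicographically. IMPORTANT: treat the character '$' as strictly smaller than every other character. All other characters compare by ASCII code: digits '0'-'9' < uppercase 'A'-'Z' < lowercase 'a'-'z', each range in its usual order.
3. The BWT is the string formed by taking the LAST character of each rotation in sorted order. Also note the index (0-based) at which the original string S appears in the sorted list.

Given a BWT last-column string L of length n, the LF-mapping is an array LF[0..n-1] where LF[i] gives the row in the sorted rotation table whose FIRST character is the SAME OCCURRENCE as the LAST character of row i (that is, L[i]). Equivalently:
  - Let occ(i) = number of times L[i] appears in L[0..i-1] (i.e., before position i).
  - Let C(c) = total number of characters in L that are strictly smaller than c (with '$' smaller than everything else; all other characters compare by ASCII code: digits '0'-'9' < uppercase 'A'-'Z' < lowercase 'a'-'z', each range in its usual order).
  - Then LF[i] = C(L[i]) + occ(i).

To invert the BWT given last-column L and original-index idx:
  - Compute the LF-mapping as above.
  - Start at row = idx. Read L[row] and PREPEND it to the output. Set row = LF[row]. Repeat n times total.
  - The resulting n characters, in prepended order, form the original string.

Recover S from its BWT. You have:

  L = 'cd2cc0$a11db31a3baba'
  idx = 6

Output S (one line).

LF mapping: 15 18 5 16 17 1 0 8 2 3 19 12 6 4 9 7 13 10 14 11
Walk LF starting at row 6, prepending L[row]:
  step 1: row=6, L[6]='$', prepend. Next row=LF[6]=0
  step 2: row=0, L[0]='c', prepend. Next row=LF[0]=15
  step 3: row=15, L[15]='3', prepend. Next row=LF[15]=7
  step 4: row=7, L[7]='a', prepend. Next row=LF[7]=8
  step 5: row=8, L[8]='1', prepend. Next row=LF[8]=2
  step 6: row=2, L[2]='2', prepend. Next row=LF[2]=5
  step 7: row=5, L[5]='0', prepend. Next row=LF[5]=1
  step 8: row=1, L[1]='d', prepend. Next row=LF[1]=18
  step 9: row=18, L[18]='b', prepend. Next row=LF[18]=14
  step 10: row=14, L[14]='a', prepend. Next row=LF[14]=9
  step 11: row=9, L[9]='1', prepend. Next row=LF[9]=3
  step 12: row=3, L[3]='c', prepend. Next row=LF[3]=16
  step 13: row=16, L[16]='b', prepend. Next row=LF[16]=13
  step 14: row=13, L[13]='1', prepend. Next row=LF[13]=4
  step 15: row=4, L[4]='c', prepend. Next row=LF[4]=17
  step 16: row=17, L[17]='a', prepend. Next row=LF[17]=10
  step 17: row=10, L[10]='d', prepend. Next row=LF[10]=19
  step 18: row=19, L[19]='a', prepend. Next row=LF[19]=11
  step 19: row=11, L[11]='b', prepend. Next row=LF[11]=12
  step 20: row=12, L[12]='3', prepend. Next row=LF[12]=6
Reversed output: 3badac1bc1abd021a3c$

Answer: 3badac1bc1abd021a3c$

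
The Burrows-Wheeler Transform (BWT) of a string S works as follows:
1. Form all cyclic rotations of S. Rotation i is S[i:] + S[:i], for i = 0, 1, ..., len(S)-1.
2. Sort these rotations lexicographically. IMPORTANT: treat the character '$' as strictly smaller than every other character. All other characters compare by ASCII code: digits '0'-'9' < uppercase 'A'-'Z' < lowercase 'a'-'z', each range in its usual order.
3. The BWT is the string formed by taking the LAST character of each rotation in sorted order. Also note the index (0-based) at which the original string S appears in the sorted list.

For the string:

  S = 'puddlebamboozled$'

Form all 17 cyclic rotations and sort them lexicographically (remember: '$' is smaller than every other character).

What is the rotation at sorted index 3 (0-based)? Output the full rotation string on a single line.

All 17 rotations (rotation i = S[i:]+S[:i]):
  rot[0] = puddlebamboozled$
  rot[1] = uddlebamboozled$p
  rot[2] = ddlebamboozled$pu
  rot[3] = dlebamboozled$pud
  rot[4] = lebamboozled$pudd
  rot[5] = ebamboozled$puddl
  rot[6] = bamboozled$puddle
  rot[7] = amboozled$puddleb
  rot[8] = mboozled$puddleba
  rot[9] = boozled$puddlebam
  rot[10] = oozled$puddlebamb
  rot[11] = ozled$puddlebambo
  rot[12] = zled$puddlebamboo
  rot[13] = led$puddlebambooz
  rot[14] = ed$puddlebamboozl
  rot[15] = d$puddlebamboozle
  rot[16] = $puddlebamboozled
Sorted (with $ < everything):
  sorted[0] = $puddlebamboozled
  sorted[1] = amboozled$puddleb
  sorted[2] = bamboozled$puddle
  sorted[3] = boozled$puddlebam
  sorted[4] = d$puddlebamboozle
  sorted[5] = ddlebamboozled$pu
  sorted[6] = dlebamboozled$pud
  sorted[7] = ebamboozled$puddl
  sorted[8] = ed$puddlebamboozl
  sorted[9] = lebamboozled$pudd
  sorted[10] = led$puddlebambooz
  sorted[11] = mboozled$puddleba
  sorted[12] = oozled$puddlebamb
  sorted[13] = ozled$puddlebambo
  sorted[14] = puddlebamboozled$
  sorted[15] = uddlebamboozled$p
  sorted[16] = zled$puddlebamboo
sorted[3] = boozled$puddlebam

Answer: boozled$puddlebam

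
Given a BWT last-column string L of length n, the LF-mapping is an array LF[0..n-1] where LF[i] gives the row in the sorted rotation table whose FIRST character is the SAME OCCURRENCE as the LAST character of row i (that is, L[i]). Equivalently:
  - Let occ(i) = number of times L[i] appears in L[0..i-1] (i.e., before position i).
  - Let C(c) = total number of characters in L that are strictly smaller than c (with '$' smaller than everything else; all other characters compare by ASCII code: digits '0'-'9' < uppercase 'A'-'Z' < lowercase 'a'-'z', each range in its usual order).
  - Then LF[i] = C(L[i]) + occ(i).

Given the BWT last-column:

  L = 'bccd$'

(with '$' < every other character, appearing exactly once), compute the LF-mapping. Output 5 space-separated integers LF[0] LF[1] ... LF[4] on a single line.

Answer: 1 2 3 4 0

Derivation:
Char counts: '$':1, 'b':1, 'c':2, 'd':1
C (first-col start): C('$')=0, C('b')=1, C('c')=2, C('d')=4
L[0]='b': occ=0, LF[0]=C('b')+0=1+0=1
L[1]='c': occ=0, LF[1]=C('c')+0=2+0=2
L[2]='c': occ=1, LF[2]=C('c')+1=2+1=3
L[3]='d': occ=0, LF[3]=C('d')+0=4+0=4
L[4]='$': occ=0, LF[4]=C('$')+0=0+0=0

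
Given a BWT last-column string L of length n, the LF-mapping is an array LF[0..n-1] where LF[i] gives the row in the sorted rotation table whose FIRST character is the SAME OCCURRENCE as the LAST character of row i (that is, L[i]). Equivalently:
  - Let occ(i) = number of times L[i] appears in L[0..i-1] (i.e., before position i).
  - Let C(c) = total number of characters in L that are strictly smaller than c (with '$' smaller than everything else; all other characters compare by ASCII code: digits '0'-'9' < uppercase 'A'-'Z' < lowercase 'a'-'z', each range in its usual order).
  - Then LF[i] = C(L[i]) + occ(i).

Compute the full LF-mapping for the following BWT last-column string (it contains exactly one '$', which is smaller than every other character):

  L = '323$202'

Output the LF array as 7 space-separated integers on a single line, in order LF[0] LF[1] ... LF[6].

Answer: 5 2 6 0 3 1 4

Derivation:
Char counts: '$':1, '0':1, '2':3, '3':2
C (first-col start): C('$')=0, C('0')=1, C('2')=2, C('3')=5
L[0]='3': occ=0, LF[0]=C('3')+0=5+0=5
L[1]='2': occ=0, LF[1]=C('2')+0=2+0=2
L[2]='3': occ=1, LF[2]=C('3')+1=5+1=6
L[3]='$': occ=0, LF[3]=C('$')+0=0+0=0
L[4]='2': occ=1, LF[4]=C('2')+1=2+1=3
L[5]='0': occ=0, LF[5]=C('0')+0=1+0=1
L[6]='2': occ=2, LF[6]=C('2')+2=2+2=4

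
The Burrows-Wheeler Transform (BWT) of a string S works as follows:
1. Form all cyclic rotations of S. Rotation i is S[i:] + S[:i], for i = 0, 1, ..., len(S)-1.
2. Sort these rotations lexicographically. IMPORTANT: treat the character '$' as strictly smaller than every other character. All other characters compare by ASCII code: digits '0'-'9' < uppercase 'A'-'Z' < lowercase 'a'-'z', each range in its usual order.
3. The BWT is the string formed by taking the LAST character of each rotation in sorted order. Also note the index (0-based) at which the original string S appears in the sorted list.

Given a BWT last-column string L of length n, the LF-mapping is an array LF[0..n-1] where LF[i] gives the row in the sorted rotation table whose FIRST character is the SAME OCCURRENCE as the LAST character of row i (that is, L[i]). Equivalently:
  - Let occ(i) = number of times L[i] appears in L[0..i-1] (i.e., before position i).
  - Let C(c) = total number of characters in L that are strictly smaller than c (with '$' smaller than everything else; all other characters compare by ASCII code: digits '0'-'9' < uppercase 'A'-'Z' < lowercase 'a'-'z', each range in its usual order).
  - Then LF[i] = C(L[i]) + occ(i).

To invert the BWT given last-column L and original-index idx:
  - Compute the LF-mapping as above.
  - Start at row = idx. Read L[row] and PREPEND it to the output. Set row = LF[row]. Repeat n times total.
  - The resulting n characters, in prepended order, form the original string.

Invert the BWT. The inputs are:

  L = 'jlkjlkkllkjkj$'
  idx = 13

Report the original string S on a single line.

Answer: lkkljlkkkjjlj$

Derivation:
LF mapping: 1 10 5 2 11 6 7 12 13 8 3 9 4 0
Walk LF starting at row 13, prepending L[row]:
  step 1: row=13, L[13]='$', prepend. Next row=LF[13]=0
  step 2: row=0, L[0]='j', prepend. Next row=LF[0]=1
  step 3: row=1, L[1]='l', prepend. Next row=LF[1]=10
  step 4: row=10, L[10]='j', prepend. Next row=LF[10]=3
  step 5: row=3, L[3]='j', prepend. Next row=LF[3]=2
  step 6: row=2, L[2]='k', prepend. Next row=LF[2]=5
  step 7: row=5, L[5]='k', prepend. Next row=LF[5]=6
  step 8: row=6, L[6]='k', prepend. Next row=LF[6]=7
  step 9: row=7, L[7]='l', prepend. Next row=LF[7]=12
  step 10: row=12, L[12]='j', prepend. Next row=LF[12]=4
  step 11: row=4, L[4]='l', prepend. Next row=LF[4]=11
  step 12: row=11, L[11]='k', prepend. Next row=LF[11]=9
  step 13: row=9, L[9]='k', prepend. Next row=LF[9]=8
  step 14: row=8, L[8]='l', prepend. Next row=LF[8]=13
Reversed output: lkkljlkkkjjlj$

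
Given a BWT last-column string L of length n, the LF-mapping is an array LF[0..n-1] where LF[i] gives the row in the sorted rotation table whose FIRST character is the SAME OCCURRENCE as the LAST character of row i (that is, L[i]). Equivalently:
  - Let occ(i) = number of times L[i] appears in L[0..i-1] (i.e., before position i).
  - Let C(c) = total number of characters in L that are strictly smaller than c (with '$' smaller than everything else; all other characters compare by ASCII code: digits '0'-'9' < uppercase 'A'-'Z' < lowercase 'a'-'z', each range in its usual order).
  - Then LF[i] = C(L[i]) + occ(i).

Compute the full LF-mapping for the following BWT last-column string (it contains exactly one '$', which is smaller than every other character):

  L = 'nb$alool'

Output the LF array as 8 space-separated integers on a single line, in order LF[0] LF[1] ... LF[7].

Answer: 5 2 0 1 3 6 7 4

Derivation:
Char counts: '$':1, 'a':1, 'b':1, 'l':2, 'n':1, 'o':2
C (first-col start): C('$')=0, C('a')=1, C('b')=2, C('l')=3, C('n')=5, C('o')=6
L[0]='n': occ=0, LF[0]=C('n')+0=5+0=5
L[1]='b': occ=0, LF[1]=C('b')+0=2+0=2
L[2]='$': occ=0, LF[2]=C('$')+0=0+0=0
L[3]='a': occ=0, LF[3]=C('a')+0=1+0=1
L[4]='l': occ=0, LF[4]=C('l')+0=3+0=3
L[5]='o': occ=0, LF[5]=C('o')+0=6+0=6
L[6]='o': occ=1, LF[6]=C('o')+1=6+1=7
L[7]='l': occ=1, LF[7]=C('l')+1=3+1=4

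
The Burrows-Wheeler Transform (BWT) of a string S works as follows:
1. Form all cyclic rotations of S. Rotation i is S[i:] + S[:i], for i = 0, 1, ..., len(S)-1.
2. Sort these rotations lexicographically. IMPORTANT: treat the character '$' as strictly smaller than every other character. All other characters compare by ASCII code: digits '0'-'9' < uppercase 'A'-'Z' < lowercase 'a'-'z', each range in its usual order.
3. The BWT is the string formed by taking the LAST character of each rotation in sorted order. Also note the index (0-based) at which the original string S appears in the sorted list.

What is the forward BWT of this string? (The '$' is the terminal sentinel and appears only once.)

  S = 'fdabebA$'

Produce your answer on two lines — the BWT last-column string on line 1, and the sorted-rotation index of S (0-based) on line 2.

Answer: Abdeafb$
7

Derivation:
All 8 rotations (rotation i = S[i:]+S[:i]):
  rot[0] = fdabebA$
  rot[1] = dabebA$f
  rot[2] = abebA$fd
  rot[3] = bebA$fda
  rot[4] = ebA$fdab
  rot[5] = bA$fdabe
  rot[6] = A$fdabeb
  rot[7] = $fdabebA
Sorted (with $ < everything):
  sorted[0] = $fdabebA  (last char: 'A')
  sorted[1] = A$fdabeb  (last char: 'b')
  sorted[2] = abebA$fd  (last char: 'd')
  sorted[3] = bA$fdabe  (last char: 'e')
  sorted[4] = bebA$fda  (last char: 'a')
  sorted[5] = dabebA$f  (last char: 'f')
  sorted[6] = ebA$fdab  (last char: 'b')
  sorted[7] = fdabebA$  (last char: '$')
Last column: Abdeafb$
Original string S is at sorted index 7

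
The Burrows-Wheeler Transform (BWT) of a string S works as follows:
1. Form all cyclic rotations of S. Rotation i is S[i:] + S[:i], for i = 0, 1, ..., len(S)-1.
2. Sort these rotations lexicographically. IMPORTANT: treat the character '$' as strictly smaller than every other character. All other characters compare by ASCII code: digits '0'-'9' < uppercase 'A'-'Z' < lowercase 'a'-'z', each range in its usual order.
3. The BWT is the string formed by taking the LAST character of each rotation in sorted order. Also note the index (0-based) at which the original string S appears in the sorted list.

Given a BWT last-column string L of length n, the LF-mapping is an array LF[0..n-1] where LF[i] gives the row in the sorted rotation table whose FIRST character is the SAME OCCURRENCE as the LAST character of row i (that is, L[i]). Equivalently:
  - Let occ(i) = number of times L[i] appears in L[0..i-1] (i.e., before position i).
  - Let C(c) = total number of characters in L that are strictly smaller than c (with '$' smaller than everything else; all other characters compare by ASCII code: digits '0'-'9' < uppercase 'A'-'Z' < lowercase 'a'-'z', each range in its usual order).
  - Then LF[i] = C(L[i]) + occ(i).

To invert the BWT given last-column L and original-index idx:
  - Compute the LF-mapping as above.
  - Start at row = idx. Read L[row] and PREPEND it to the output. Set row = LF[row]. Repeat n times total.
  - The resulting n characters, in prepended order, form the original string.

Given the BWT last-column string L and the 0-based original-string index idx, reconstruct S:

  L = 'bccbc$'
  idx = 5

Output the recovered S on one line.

LF mapping: 1 3 4 2 5 0
Walk LF starting at row 5, prepending L[row]:
  step 1: row=5, L[5]='$', prepend. Next row=LF[5]=0
  step 2: row=0, L[0]='b', prepend. Next row=LF[0]=1
  step 3: row=1, L[1]='c', prepend. Next row=LF[1]=3
  step 4: row=3, L[3]='b', prepend. Next row=LF[3]=2
  step 5: row=2, L[2]='c', prepend. Next row=LF[2]=4
  step 6: row=4, L[4]='c', prepend. Next row=LF[4]=5
Reversed output: ccbcb$

Answer: ccbcb$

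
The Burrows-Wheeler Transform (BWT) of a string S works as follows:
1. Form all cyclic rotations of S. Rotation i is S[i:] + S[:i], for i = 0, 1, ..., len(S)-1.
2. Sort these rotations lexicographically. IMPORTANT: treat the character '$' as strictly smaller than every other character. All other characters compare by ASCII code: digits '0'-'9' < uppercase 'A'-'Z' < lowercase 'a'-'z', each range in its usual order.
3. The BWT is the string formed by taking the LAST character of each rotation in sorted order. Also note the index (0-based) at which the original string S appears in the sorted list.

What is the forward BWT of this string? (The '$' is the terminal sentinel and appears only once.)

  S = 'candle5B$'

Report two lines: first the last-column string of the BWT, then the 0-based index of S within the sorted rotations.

Answer: Be5c$nlda
4

Derivation:
All 9 rotations (rotation i = S[i:]+S[:i]):
  rot[0] = candle5B$
  rot[1] = andle5B$c
  rot[2] = ndle5B$ca
  rot[3] = dle5B$can
  rot[4] = le5B$cand
  rot[5] = e5B$candl
  rot[6] = 5B$candle
  rot[7] = B$candle5
  rot[8] = $candle5B
Sorted (with $ < everything):
  sorted[0] = $candle5B  (last char: 'B')
  sorted[1] = 5B$candle  (last char: 'e')
  sorted[2] = B$candle5  (last char: '5')
  sorted[3] = andle5B$c  (last char: 'c')
  sorted[4] = candle5B$  (last char: '$')
  sorted[5] = dle5B$can  (last char: 'n')
  sorted[6] = e5B$candl  (last char: 'l')
  sorted[7] = le5B$cand  (last char: 'd')
  sorted[8] = ndle5B$ca  (last char: 'a')
Last column: Be5c$nlda
Original string S is at sorted index 4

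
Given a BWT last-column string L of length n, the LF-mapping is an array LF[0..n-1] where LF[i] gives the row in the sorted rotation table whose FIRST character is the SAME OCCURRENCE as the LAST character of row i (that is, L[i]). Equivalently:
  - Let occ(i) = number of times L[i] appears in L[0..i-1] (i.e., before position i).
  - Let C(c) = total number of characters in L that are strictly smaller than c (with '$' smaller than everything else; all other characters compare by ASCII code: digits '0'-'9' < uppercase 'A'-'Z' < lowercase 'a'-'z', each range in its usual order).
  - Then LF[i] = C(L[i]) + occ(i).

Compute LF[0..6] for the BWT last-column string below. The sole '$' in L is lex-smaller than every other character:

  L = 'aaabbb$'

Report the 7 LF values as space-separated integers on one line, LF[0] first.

Char counts: '$':1, 'a':3, 'b':3
C (first-col start): C('$')=0, C('a')=1, C('b')=4
L[0]='a': occ=0, LF[0]=C('a')+0=1+0=1
L[1]='a': occ=1, LF[1]=C('a')+1=1+1=2
L[2]='a': occ=2, LF[2]=C('a')+2=1+2=3
L[3]='b': occ=0, LF[3]=C('b')+0=4+0=4
L[4]='b': occ=1, LF[4]=C('b')+1=4+1=5
L[5]='b': occ=2, LF[5]=C('b')+2=4+2=6
L[6]='$': occ=0, LF[6]=C('$')+0=0+0=0

Answer: 1 2 3 4 5 6 0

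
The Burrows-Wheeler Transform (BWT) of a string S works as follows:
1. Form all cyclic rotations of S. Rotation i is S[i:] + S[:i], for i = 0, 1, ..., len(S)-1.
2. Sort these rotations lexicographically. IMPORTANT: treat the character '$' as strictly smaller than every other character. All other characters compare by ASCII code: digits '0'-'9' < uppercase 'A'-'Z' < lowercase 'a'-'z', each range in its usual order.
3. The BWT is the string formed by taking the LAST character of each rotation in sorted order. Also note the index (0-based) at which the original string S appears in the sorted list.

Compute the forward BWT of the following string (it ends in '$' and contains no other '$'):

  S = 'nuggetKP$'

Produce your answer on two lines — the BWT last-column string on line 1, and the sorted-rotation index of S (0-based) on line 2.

Answer: PtKggu$en
6

Derivation:
All 9 rotations (rotation i = S[i:]+S[:i]):
  rot[0] = nuggetKP$
  rot[1] = uggetKP$n
  rot[2] = ggetKP$nu
  rot[3] = getKP$nug
  rot[4] = etKP$nugg
  rot[5] = tKP$nugge
  rot[6] = KP$nugget
  rot[7] = P$nuggetK
  rot[8] = $nuggetKP
Sorted (with $ < everything):
  sorted[0] = $nuggetKP  (last char: 'P')
  sorted[1] = KP$nugget  (last char: 't')
  sorted[2] = P$nuggetK  (last char: 'K')
  sorted[3] = etKP$nugg  (last char: 'g')
  sorted[4] = getKP$nug  (last char: 'g')
  sorted[5] = ggetKP$nu  (last char: 'u')
  sorted[6] = nuggetKP$  (last char: '$')
  sorted[7] = tKP$nugge  (last char: 'e')
  sorted[8] = uggetKP$n  (last char: 'n')
Last column: PtKggu$en
Original string S is at sorted index 6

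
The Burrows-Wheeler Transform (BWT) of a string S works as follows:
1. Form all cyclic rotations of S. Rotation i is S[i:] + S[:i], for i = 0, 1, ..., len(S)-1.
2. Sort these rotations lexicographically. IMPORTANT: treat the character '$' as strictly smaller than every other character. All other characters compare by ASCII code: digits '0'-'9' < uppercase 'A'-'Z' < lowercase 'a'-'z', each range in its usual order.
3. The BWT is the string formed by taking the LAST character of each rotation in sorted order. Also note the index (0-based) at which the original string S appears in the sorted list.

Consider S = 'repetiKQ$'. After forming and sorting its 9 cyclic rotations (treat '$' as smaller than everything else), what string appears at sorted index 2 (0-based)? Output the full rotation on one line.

Answer: Q$repetiK

Derivation:
All 9 rotations (rotation i = S[i:]+S[:i]):
  rot[0] = repetiKQ$
  rot[1] = epetiKQ$r
  rot[2] = petiKQ$re
  rot[3] = etiKQ$rep
  rot[4] = tiKQ$repe
  rot[5] = iKQ$repet
  rot[6] = KQ$repeti
  rot[7] = Q$repetiK
  rot[8] = $repetiKQ
Sorted (with $ < everything):
  sorted[0] = $repetiKQ
  sorted[1] = KQ$repeti
  sorted[2] = Q$repetiK
  sorted[3] = epetiKQ$r
  sorted[4] = etiKQ$rep
  sorted[5] = iKQ$repet
  sorted[6] = petiKQ$re
  sorted[7] = repetiKQ$
  sorted[8] = tiKQ$repe
sorted[2] = Q$repetiK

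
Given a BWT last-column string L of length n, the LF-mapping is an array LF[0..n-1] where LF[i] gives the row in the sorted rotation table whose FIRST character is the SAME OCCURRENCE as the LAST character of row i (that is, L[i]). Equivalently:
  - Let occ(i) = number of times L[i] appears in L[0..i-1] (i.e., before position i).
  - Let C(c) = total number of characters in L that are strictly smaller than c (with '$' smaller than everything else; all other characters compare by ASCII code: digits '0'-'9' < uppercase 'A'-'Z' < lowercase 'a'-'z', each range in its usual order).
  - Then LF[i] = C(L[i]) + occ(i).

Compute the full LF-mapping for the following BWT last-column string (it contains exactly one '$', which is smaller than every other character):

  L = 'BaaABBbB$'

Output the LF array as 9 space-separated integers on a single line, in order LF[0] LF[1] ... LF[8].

Answer: 2 6 7 1 3 4 8 5 0

Derivation:
Char counts: '$':1, 'A':1, 'B':4, 'a':2, 'b':1
C (first-col start): C('$')=0, C('A')=1, C('B')=2, C('a')=6, C('b')=8
L[0]='B': occ=0, LF[0]=C('B')+0=2+0=2
L[1]='a': occ=0, LF[1]=C('a')+0=6+0=6
L[2]='a': occ=1, LF[2]=C('a')+1=6+1=7
L[3]='A': occ=0, LF[3]=C('A')+0=1+0=1
L[4]='B': occ=1, LF[4]=C('B')+1=2+1=3
L[5]='B': occ=2, LF[5]=C('B')+2=2+2=4
L[6]='b': occ=0, LF[6]=C('b')+0=8+0=8
L[7]='B': occ=3, LF[7]=C('B')+3=2+3=5
L[8]='$': occ=0, LF[8]=C('$')+0=0+0=0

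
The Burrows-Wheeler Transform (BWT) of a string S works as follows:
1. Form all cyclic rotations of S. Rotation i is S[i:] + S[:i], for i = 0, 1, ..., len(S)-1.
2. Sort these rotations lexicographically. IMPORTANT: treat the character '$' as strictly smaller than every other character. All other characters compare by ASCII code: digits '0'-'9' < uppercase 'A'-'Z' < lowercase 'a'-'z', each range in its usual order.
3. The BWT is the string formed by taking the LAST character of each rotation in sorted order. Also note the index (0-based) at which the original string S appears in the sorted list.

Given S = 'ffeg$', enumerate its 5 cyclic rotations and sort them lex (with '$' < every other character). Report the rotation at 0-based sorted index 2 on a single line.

Answer: feg$f

Derivation:
All 5 rotations (rotation i = S[i:]+S[:i]):
  rot[0] = ffeg$
  rot[1] = feg$f
  rot[2] = eg$ff
  rot[3] = g$ffe
  rot[4] = $ffeg
Sorted (with $ < everything):
  sorted[0] = $ffeg
  sorted[1] = eg$ff
  sorted[2] = feg$f
  sorted[3] = ffeg$
  sorted[4] = g$ffe
sorted[2] = feg$f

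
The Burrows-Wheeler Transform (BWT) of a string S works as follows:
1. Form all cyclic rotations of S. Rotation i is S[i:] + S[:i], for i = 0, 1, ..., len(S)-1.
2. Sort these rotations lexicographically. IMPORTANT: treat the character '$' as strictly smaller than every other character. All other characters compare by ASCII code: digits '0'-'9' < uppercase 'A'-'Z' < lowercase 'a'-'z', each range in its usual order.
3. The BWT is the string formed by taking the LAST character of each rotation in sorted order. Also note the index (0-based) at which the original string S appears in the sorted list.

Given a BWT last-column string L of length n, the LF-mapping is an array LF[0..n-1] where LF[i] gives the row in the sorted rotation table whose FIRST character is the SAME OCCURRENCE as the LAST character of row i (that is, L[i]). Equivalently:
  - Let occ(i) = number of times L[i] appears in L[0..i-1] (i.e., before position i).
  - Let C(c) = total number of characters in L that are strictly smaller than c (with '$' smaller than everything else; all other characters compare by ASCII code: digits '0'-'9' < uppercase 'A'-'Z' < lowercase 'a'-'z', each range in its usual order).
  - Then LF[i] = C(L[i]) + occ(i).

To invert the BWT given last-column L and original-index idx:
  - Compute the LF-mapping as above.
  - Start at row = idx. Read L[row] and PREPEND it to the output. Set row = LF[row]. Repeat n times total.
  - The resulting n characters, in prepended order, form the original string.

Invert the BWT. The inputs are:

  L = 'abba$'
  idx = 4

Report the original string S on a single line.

Answer: baba$

Derivation:
LF mapping: 1 3 4 2 0
Walk LF starting at row 4, prepending L[row]:
  step 1: row=4, L[4]='$', prepend. Next row=LF[4]=0
  step 2: row=0, L[0]='a', prepend. Next row=LF[0]=1
  step 3: row=1, L[1]='b', prepend. Next row=LF[1]=3
  step 4: row=3, L[3]='a', prepend. Next row=LF[3]=2
  step 5: row=2, L[2]='b', prepend. Next row=LF[2]=4
Reversed output: baba$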